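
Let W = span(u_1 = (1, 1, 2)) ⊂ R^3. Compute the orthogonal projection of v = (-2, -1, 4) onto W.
proj_W(v) = (5/6, 5/6, 5/3)

Set up U = [u_1 | ... | u_1] ∈ R^(3×1). The projector onto W = col(U) is P = U (U^T U)^(-1) U^T.
Compute U^T U =
  [6],
and U^T v = (5).
Solve U^T U · c = U^T v for the coefficients: c = (5/6). The projection is proj_W(v) = U c.
Check: (v - proj_W(v)) · u_1 = 0  (should be 0).
Result: proj_W(v) = (5/6, 5/6, 5/3).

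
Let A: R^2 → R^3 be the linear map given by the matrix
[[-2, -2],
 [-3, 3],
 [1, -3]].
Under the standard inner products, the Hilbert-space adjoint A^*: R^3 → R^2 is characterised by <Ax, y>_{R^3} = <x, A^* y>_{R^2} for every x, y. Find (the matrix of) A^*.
A^* = A^T =
[[-2, -3, 1],
 [-2, 3, -3]]

For real matrices with standard dot products, the defining identity <Ax, y> = <x, A^* y> gives (Ax)^T y = x^T (A^*) y, i.e. x^T A^T y = x^T (A^*) y. Since this holds for all x, y, we must have A^* = A^T. Therefore
A^* =
[[-2, -3, 1],
 [-2, 3, -3]].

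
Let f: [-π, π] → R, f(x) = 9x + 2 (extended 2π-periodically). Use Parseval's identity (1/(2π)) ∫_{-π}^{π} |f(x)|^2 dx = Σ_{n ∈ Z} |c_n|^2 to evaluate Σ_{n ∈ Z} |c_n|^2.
Σ |c_n|^2 = 27π^2 + 4

Expand and integrate term by term over [-π, π]:
  ∫ (9x)^2 dx = 81·(2π^3/3); ∫ 2·9·(2)·x dx = 0 (odd integrand); ∫ 2^2 dx = 4·2π.
So (1/(2π)) ∫_{-π}^{π} (9x + 2)^2 dx = 81π^2/3 + 4 = 27π^2 + 4.
Parseval ⇒ Σ |c_n|^2 = 27π^2 + 4.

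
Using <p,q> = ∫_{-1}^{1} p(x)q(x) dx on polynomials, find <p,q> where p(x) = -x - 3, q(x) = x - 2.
<p,q> = 34/3

Expand the product: p(x)·q(x) = -x^2 - x + 6.
∫_{-1}^{1} of each monomial x^k gives [2/(k+1) if k even, 0 if k odd]. Integrating term-by-term (or equivalently evaluating the antiderivative F(x) = -x^3/3 - x^2/2 + 6*x at the endpoints):
  F(1) − F(−1) = 31/6 − (-37/6) = 34/3.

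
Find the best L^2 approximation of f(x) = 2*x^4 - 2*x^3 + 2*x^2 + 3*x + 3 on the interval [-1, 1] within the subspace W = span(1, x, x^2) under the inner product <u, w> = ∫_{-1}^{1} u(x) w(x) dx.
g(x) = 26*x^2/7 + 9*x/5 + 99/35

The best approximation g ∈ W is the orthogonal projection of f onto W. Writing g = a_0 + a_1 x + a_2 x^2, the coefficients solve the normal equations G · a = b where
  G_{ij} = <φ_i, φ_j> and b_i = <f, φ_i>, with φ_0 = 1, φ_1 = x, φ_2 = x^2.
G =
  [2, 0, 2/3]
  [0, 2/3, 0]
  [2/3, 0, 2/5],
b = (122/15, 6/5, 118/35).
Solving gives a_0 = 99/35, a_1 = 9/5, a_2 = 26/7, so
  g(x) = 26*x^2/7 + 9*x/5 + 99/35.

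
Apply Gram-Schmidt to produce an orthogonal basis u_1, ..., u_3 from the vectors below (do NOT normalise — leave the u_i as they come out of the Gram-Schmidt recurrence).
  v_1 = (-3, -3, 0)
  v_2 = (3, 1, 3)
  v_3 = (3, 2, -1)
Orthogonal basis:
  u_1 = (-3, -3, 0)
  u_2 = (1, -1, 3)
  u_3 = (15/22, -15/22, -5/11)

Apply the Gram-Schmidt recurrence
  u_1 = v_1
  u_i = v_i − Σ_{j<i} ((v_i · u_j) / (u_j · u_j)) · u_j.

Step by step this gives:
  u_1 = (-3, -3, 0)
  u_2 = (1, -1, 3)
  u_3 = (15/22, -15/22, -5/11)

Orthogonality check:
  u_2 · u_1 = 0 (should be 0)
  u_3 · u_1 = 0 (should be 0)
  u_3 · u_2 = 0 (should be 0)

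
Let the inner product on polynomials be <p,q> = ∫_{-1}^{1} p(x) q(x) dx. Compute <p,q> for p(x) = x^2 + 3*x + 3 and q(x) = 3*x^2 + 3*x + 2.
<p,q> = 398/15

Expand the product: p(x)·q(x) = 3*x^4 + 12*x^3 + 20*x^2 + 15*x + 6.
∫_{-1}^{1} of each monomial x^k gives [2/(k+1) if k even, 0 if k odd]. Integrating term-by-term (or equivalently evaluating the antiderivative F(x) = 3*x^5/5 + 3*x^4 + 20*x^3/3 + 15*x^2/2 + 6*x at the endpoints):
  F(1) − F(−1) = 713/30 − (-83/30) = 398/15.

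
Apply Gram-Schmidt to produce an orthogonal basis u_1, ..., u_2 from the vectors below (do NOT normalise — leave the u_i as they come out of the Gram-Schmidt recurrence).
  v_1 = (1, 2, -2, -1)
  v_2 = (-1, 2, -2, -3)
Orthogonal basis:
  u_1 = (1, 2, -2, -1)
  u_2 = (-2, 0, 0, -2)

Apply the Gram-Schmidt recurrence
  u_1 = v_1
  u_i = v_i − Σ_{j<i} ((v_i · u_j) / (u_j · u_j)) · u_j.

Step by step this gives:
  u_1 = (1, 2, -2, -1)
  u_2 = (-2, 0, 0, -2)

Orthogonality check:
  u_2 · u_1 = 0 (should be 0)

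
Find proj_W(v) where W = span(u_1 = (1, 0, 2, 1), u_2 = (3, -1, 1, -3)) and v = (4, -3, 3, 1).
proj_W(v) = (197/58, -17/29, 112/29, -7/58)

Set up U = [u_1 | ... | u_2] ∈ R^(4×2). The projector onto W = col(U) is P = U (U^T U)^(-1) U^T.
Compute U^T U =
  [6, 2]
  [2, 20],
and U^T v = (11, 15).
Solve U^T U · c = U^T v for the coefficients: c = (95/58, 17/29). The projection is proj_W(v) = U c.
Check: (v - proj_W(v)) · u_1 = 0  (should be 0).
Check: (v - proj_W(v)) · u_2 = 0  (should be 0).
Result: proj_W(v) = (197/58, -17/29, 112/29, -7/58).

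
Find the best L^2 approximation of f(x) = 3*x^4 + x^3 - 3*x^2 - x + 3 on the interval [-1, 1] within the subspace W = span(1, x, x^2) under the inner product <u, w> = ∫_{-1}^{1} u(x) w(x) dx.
g(x) = -3*x^2/7 - 2*x/5 + 96/35

The best approximation g ∈ W is the orthogonal projection of f onto W. Writing g = a_0 + a_1 x + a_2 x^2, the coefficients solve the normal equations G · a = b where
  G_{ij} = <φ_i, φ_j> and b_i = <f, φ_i>, with φ_0 = 1, φ_1 = x, φ_2 = x^2.
G =
  [2, 0, 2/3]
  [0, 2/3, 0]
  [2/3, 0, 2/5],
b = (26/5, -4/15, 58/35).
Solving gives a_0 = 96/35, a_1 = -2/5, a_2 = -3/7, so
  g(x) = -3*x^2/7 - 2*x/5 + 96/35.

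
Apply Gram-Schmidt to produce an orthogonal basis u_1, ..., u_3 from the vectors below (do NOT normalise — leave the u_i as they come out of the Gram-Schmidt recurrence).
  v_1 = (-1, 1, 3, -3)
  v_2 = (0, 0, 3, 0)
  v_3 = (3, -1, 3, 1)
Orthogonal basis:
  u_1 = (-1, 1, 3, -3)
  u_2 = (9/20, -9/20, 33/20, 27/20)
  u_3 = (26/11, -4/11, 0, -10/11)

Apply the Gram-Schmidt recurrence
  u_1 = v_1
  u_i = v_i − Σ_{j<i} ((v_i · u_j) / (u_j · u_j)) · u_j.

Step by step this gives:
  u_1 = (-1, 1, 3, -3)
  u_2 = (9/20, -9/20, 33/20, 27/20)
  u_3 = (26/11, -4/11, 0, -10/11)

Orthogonality check:
  u_2 · u_1 = 0 (should be 0)
  u_3 · u_1 = 0 (should be 0)
  u_3 · u_2 = 0 (should be 0)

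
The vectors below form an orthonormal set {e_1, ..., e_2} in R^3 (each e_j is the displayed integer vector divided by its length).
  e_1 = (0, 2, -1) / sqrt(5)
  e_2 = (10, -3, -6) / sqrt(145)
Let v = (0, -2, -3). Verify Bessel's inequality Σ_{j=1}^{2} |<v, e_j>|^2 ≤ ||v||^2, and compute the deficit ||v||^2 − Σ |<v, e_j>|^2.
Σ |<v, e_j>|^2 = 121/29; ||v||^2 = 13; deficit = 256/29

Write each e_j = u_j / sqrt(<u_j, u_j>) where u_j is the displayed integer vector. Then <v, e_j> = <v, u_j> / sqrt(<u_j, u_j>), so |<v, e_j>|^2 = <v, u_j>^2 / <u_j, u_j>.
Coefficients: <v, e_1> = -1/sqrt(5), <v, e_2> = 24/sqrt(145).
Square and sum: Σ |<v, e_j>|^2 = 121/29.
Compute ||v||^2 = v·v = 13.
Deficit = 13 − 121/29 = 256/29 ≥ 0, confirming Bessel's inequality. (The deficit equals ||v − Σ <v,e_j> e_j||^2, the squared distance from v to span{e_j}.)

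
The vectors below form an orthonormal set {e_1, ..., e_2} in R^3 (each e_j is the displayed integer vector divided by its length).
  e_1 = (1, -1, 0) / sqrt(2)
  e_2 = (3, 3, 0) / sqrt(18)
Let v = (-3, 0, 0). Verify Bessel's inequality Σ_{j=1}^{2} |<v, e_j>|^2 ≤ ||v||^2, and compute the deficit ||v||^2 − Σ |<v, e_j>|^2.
Σ |<v, e_j>|^2 = 9; ||v||^2 = 9; deficit = 0

Write each e_j = u_j / sqrt(<u_j, u_j>) where u_j is the displayed integer vector. Then <v, e_j> = <v, u_j> / sqrt(<u_j, u_j>), so |<v, e_j>|^2 = <v, u_j>^2 / <u_j, u_j>.
Coefficients: <v, e_1> = -3/sqrt(2), <v, e_2> = -9/sqrt(18).
Square and sum: Σ |<v, e_j>|^2 = 9.
Compute ||v||^2 = v·v = 9.
Deficit = 9 − 9 = 0 ≥ 0, confirming Bessel's inequality. (The deficit equals ||v − Σ <v,e_j> e_j||^2, the squared distance from v to span{e_j}.)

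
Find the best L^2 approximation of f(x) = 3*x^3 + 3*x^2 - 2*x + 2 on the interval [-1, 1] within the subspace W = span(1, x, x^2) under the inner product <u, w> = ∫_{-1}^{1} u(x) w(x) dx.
g(x) = 3*x^2 - x/5 + 2

The best approximation g ∈ W is the orthogonal projection of f onto W. Writing g = a_0 + a_1 x + a_2 x^2, the coefficients solve the normal equations G · a = b where
  G_{ij} = <φ_i, φ_j> and b_i = <f, φ_i>, with φ_0 = 1, φ_1 = x, φ_2 = x^2.
G =
  [2, 0, 2/3]
  [0, 2/3, 0]
  [2/3, 0, 2/5],
b = (6, -2/15, 38/15).
Solving gives a_0 = 2, a_1 = -1/5, a_2 = 3, so
  g(x) = 3*x^2 - x/5 + 2.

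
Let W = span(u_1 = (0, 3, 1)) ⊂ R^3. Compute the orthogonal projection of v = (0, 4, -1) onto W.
proj_W(v) = (0, 33/10, 11/10)

Set up U = [u_1 | ... | u_1] ∈ R^(3×1). The projector onto W = col(U) is P = U (U^T U)^(-1) U^T.
Compute U^T U =
  [10],
and U^T v = (11).
Solve U^T U · c = U^T v for the coefficients: c = (11/10). The projection is proj_W(v) = U c.
Check: (v - proj_W(v)) · u_1 = 0  (should be 0).
Result: proj_W(v) = (0, 33/10, 11/10).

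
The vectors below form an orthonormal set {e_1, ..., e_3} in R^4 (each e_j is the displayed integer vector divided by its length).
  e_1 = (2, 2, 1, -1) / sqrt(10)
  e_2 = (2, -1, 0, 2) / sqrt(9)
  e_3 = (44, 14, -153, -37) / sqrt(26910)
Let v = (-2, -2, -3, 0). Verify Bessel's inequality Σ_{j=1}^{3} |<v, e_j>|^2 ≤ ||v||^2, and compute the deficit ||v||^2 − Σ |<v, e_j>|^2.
Σ |<v, e_j>|^2 = 5058/299; ||v||^2 = 17; deficit = 25/299

Write each e_j = u_j / sqrt(<u_j, u_j>) where u_j is the displayed integer vector. Then <v, e_j> = <v, u_j> / sqrt(<u_j, u_j>), so |<v, e_j>|^2 = <v, u_j>^2 / <u_j, u_j>.
Coefficients: <v, e_1> = -11/sqrt(10), <v, e_2> = -2/sqrt(9), <v, e_3> = 343/sqrt(26910).
Square and sum: Σ |<v, e_j>|^2 = 5058/299.
Compute ||v||^2 = v·v = 17.
Deficit = 17 − 5058/299 = 25/299 ≥ 0, confirming Bessel's inequality. (The deficit equals ||v − Σ <v,e_j> e_j||^2, the squared distance from v to span{e_j}.)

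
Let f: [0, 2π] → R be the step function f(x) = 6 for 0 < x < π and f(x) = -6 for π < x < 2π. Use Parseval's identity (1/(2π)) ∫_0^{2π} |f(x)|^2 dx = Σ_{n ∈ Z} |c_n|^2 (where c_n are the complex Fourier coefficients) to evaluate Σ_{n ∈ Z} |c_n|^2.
Σ |c_n|^2 = 36

Parseval equates the L^2 energy of f (normalised by 1/(2π)) with the ℓ^2 sum of its Fourier coefficients: (1/(2π)) ∫_0^{2π} |f|^2 = Σ |c_n|^2.
Compute the left side: (1/(2π)) [∫_0^π 6^2 dx + ∫_π^{2π} (-6)^2 dx] = (1/(2π)) · (36π + 36π) = (36 + 36)/2 = 36.
So Σ_{n ∈ Z} |c_n|^2 = 36.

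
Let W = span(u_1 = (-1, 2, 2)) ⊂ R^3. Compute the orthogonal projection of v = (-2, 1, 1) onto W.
proj_W(v) = (-2/3, 4/3, 4/3)

Set up U = [u_1 | ... | u_1] ∈ R^(3×1). The projector onto W = col(U) is P = U (U^T U)^(-1) U^T.
Compute U^T U =
  [9],
and U^T v = (6).
Solve U^T U · c = U^T v for the coefficients: c = (2/3). The projection is proj_W(v) = U c.
Check: (v - proj_W(v)) · u_1 = 0  (should be 0).
Result: proj_W(v) = (-2/3, 4/3, 4/3).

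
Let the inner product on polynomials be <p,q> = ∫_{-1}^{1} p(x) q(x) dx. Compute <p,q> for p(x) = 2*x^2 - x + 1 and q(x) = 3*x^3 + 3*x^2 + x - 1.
<p,q> = -4/5

Expand the product: p(x)·q(x) = 6*x^5 + 3*x^4 + 2*x^3 + 2*x - 1.
∫_{-1}^{1} of each monomial x^k gives [2/(k+1) if k even, 0 if k odd]. Integrating term-by-term (or equivalently evaluating the antiderivative F(x) = x^6 + 3*x^5/5 + x^4/2 + x^2 - x at the endpoints):
  F(1) − F(−1) = 21/10 − (29/10) = -4/5.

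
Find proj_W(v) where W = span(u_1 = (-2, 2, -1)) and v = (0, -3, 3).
proj_W(v) = (2, -2, 1)

Set up U = [u_1 | ... | u_1] ∈ R^(3×1). The projector onto W = col(U) is P = U (U^T U)^(-1) U^T.
Compute U^T U =
  [9],
and U^T v = (-9).
Solve U^T U · c = U^T v for the coefficients: c = (-1). The projection is proj_W(v) = U c.
Check: (v - proj_W(v)) · u_1 = 0  (should be 0).
Result: proj_W(v) = (2, -2, 1).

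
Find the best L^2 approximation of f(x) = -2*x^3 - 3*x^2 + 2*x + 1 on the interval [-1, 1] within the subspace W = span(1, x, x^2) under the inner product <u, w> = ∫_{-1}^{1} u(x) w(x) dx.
g(x) = -3*x^2 + 4*x/5 + 1

The best approximation g ∈ W is the orthogonal projection of f onto W. Writing g = a_0 + a_1 x + a_2 x^2, the coefficients solve the normal equations G · a = b where
  G_{ij} = <φ_i, φ_j> and b_i = <f, φ_i>, with φ_0 = 1, φ_1 = x, φ_2 = x^2.
G =
  [2, 0, 2/3]
  [0, 2/3, 0]
  [2/3, 0, 2/5],
b = (0, 8/15, -8/15).
Solving gives a_0 = 1, a_1 = 4/5, a_2 = -3, so
  g(x) = -3*x^2 + 4*x/5 + 1.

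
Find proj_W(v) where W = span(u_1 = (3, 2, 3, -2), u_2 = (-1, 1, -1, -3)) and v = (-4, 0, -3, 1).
proj_W(v) = (-501/154, -19/14, -501/154, 59/154)

Set up U = [u_1 | ... | u_2] ∈ R^(4×2). The projector onto W = col(U) is P = U (U^T U)^(-1) U^T.
Compute U^T U =
  [26, 2]
  [2, 12],
and U^T v = (-23, 4).
Solve U^T U · c = U^T v for the coefficients: c = (-71/77, 75/154). The projection is proj_W(v) = U c.
Check: (v - proj_W(v)) · u_1 = 0  (should be 0).
Check: (v - proj_W(v)) · u_2 = 0  (should be 0).
Result: proj_W(v) = (-501/154, -19/14, -501/154, 59/154).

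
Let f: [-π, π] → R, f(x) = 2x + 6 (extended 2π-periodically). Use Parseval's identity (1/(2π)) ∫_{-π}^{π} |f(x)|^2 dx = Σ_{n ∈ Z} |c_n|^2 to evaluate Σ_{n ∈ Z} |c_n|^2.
Σ |c_n|^2 = 4π^2/3 + 36

Expand and integrate term by term over [-π, π]:
  ∫ (2x)^2 dx = 4·(2π^3/3); ∫ 2·2·(6)·x dx = 0 (odd integrand); ∫ 6^2 dx = 36·2π.
So (1/(2π)) ∫_{-π}^{π} (2x + 6)^2 dx = 4π^2/3 + 36 = 4π^2/3 + 36.
Parseval ⇒ Σ |c_n|^2 = 4π^2/3 + 36.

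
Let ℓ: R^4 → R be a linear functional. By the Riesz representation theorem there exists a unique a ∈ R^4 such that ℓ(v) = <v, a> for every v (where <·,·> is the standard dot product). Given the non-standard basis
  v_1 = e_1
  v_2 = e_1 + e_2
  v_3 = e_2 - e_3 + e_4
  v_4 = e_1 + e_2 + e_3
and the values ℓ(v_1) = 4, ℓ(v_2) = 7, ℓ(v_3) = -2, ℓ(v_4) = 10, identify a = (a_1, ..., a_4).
a = (4, 3, 3, -2)

Write a = (a_1, ..., a_4) in the standard basis. For each basis vector v_i, ℓ(v_i) = <v_i, a> is a linear equation in the a_j's. Collect the n equations into a matrix system V a = ℓ, where row i of V is v_i (expressed in the standard basis). Since V is invertible (lower-triangular with 1s on the diagonal, up to permutation), solve by back-substitution:
  V =
[[1, 0, 0, 0],
 [1, 1, 0, 0],
 [0, 1, -1, 1],
 [1, 1, 1, 0]]
  V a = (4, 7, -2, 10)
Solving gives a = (4, 3, 3, -2).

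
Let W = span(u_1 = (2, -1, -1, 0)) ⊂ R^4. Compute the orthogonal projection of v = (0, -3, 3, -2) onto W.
proj_W(v) = (0, 0, 0, 0)

Set up U = [u_1 | ... | u_1] ∈ R^(4×1). The projector onto W = col(U) is P = U (U^T U)^(-1) U^T.
Compute U^T U =
  [6],
and U^T v = (0).
Solve U^T U · c = U^T v for the coefficients: c = (0). The projection is proj_W(v) = U c.
Check: (v - proj_W(v)) · u_1 = 0  (should be 0).
Result: proj_W(v) = (0, 0, 0, 0).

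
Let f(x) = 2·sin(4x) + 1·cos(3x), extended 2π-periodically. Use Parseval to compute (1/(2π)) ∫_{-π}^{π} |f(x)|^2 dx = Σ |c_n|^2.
Σ |c_n|^2 = 5/2

Expand |f|^2 and use orthogonality of {sin(nx), cos(mx)} on [-π, π]:
  ∫_{-π}^{π} sin(nx)^2 dx = π, ∫ cos(mx)^2 dx = π, and cross terms integrate to 0.
So ∫_{-π}^{π} f(x)^2 dx = 2^2 · π + 1^2 · π = (4 + 1)π.
Divide by 2π: (4 + 1)/2 = 5/2.
By Parseval, this equals Σ |c_n|^2.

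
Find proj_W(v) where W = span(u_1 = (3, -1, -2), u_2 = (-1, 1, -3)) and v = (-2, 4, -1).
proj_W(v) = (-46/15, 124/75, -107/75)

Set up U = [u_1 | ... | u_2] ∈ R^(3×2). The projector onto W = col(U) is P = U (U^T U)^(-1) U^T.
Compute U^T U =
  [14, 2]
  [2, 11],
and U^T v = (-8, 9).
Solve U^T U · c = U^T v for the coefficients: c = (-53/75, 71/75). The projection is proj_W(v) = U c.
Check: (v - proj_W(v)) · u_1 = 0  (should be 0).
Check: (v - proj_W(v)) · u_2 = 0  (should be 0).
Result: proj_W(v) = (-46/15, 124/75, -107/75).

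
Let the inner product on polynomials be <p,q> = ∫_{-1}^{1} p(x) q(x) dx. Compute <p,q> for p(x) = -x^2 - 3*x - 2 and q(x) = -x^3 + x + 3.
<p,q> = -74/5

Expand the product: p(x)·q(x) = x^5 + 3*x^4 + x^3 - 6*x^2 - 11*x - 6.
∫_{-1}^{1} of each monomial x^k gives [2/(k+1) if k even, 0 if k odd]. Integrating term-by-term (or equivalently evaluating the antiderivative F(x) = x^6/6 + 3*x^5/5 + x^4/4 - 2*x^3 - 11*x^2/2 - 6*x at the endpoints):
  F(1) − F(−1) = -749/60 − (139/60) = -74/5.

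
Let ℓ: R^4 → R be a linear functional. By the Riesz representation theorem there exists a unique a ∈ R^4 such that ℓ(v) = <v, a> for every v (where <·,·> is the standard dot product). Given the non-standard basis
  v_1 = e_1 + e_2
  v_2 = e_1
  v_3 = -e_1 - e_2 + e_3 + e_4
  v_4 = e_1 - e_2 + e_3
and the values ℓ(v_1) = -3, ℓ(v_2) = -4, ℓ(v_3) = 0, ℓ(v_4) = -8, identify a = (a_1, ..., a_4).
a = (-4, 1, -3, 0)

Write a = (a_1, ..., a_4) in the standard basis. For each basis vector v_i, ℓ(v_i) = <v_i, a> is a linear equation in the a_j's. Collect the n equations into a matrix system V a = ℓ, where row i of V is v_i (expressed in the standard basis). Since V is invertible (lower-triangular with 1s on the diagonal, up to permutation), solve by back-substitution:
  V =
[[1, 1, 0, 0],
 [1, 0, 0, 0],
 [-1, -1, 1, 1],
 [1, -1, 1, 0]]
  V a = (-3, -4, 0, -8)
Solving gives a = (-4, 1, -3, 0).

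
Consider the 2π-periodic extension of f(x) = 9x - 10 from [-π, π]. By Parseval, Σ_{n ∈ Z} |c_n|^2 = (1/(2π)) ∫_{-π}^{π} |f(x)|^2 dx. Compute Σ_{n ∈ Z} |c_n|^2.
Σ |c_n|^2 = 27π^2 + 100

Expand and integrate term by term over [-π, π]:
  ∫ (9x)^2 dx = 81·(2π^3/3); ∫ 2·9·(-10)·x dx = 0 (odd integrand); ∫ (-10)^2 dx = 100·2π.
So (1/(2π)) ∫_{-π}^{π} (9x - 10)^2 dx = 81π^2/3 + 100 = 27π^2 + 100.
Parseval ⇒ Σ |c_n|^2 = 27π^2 + 100.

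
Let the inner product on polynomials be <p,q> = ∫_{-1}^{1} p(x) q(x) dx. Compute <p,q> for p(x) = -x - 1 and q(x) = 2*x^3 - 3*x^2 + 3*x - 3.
<p,q> = 26/5

Expand the product: p(x)·q(x) = -2*x^4 + x^3 + 3.
∫_{-1}^{1} of each monomial x^k gives [2/(k+1) if k even, 0 if k odd]. Integrating term-by-term (or equivalently evaluating the antiderivative F(x) = -2*x^5/5 + x^4/4 + 3*x at the endpoints):
  F(1) − F(−1) = 57/20 − (-47/20) = 26/5.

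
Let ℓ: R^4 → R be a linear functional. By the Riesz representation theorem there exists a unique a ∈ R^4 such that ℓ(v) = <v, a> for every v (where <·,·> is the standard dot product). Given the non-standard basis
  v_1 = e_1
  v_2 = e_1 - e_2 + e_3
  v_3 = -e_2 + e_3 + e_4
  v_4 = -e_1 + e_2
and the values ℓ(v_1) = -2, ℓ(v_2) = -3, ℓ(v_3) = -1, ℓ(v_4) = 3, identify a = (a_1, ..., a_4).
a = (-2, 1, 0, 0)

Write a = (a_1, ..., a_4) in the standard basis. For each basis vector v_i, ℓ(v_i) = <v_i, a> is a linear equation in the a_j's. Collect the n equations into a matrix system V a = ℓ, where row i of V is v_i (expressed in the standard basis). Since V is invertible (lower-triangular with 1s on the diagonal, up to permutation), solve by back-substitution:
  V =
[[1, 0, 0, 0],
 [1, -1, 1, 0],
 [0, -1, 1, 1],
 [-1, 1, 0, 0]]
  V a = (-2, -3, -1, 3)
Solving gives a = (-2, 1, 0, 0).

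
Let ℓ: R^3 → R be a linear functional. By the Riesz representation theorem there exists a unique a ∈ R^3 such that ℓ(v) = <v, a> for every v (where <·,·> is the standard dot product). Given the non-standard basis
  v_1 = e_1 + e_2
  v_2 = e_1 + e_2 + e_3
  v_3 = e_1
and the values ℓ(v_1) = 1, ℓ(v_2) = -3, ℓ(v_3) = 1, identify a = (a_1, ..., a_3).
a = (1, 0, -4)

Write a = (a_1, ..., a_3) in the standard basis. For each basis vector v_i, ℓ(v_i) = <v_i, a> is a linear equation in the a_j's. Collect the n equations into a matrix system V a = ℓ, where row i of V is v_i (expressed in the standard basis). Since V is invertible (lower-triangular with 1s on the diagonal, up to permutation), solve by back-substitution:
  V =
[[1, 1, 0],
 [1, 1, 1],
 [1, 0, 0]]
  V a = (1, -3, 1)
Solving gives a = (1, 0, -4).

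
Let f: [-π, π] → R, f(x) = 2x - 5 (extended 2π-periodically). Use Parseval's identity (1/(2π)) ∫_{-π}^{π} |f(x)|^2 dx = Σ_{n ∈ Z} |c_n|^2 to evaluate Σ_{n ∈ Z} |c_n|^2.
Σ |c_n|^2 = 4π^2/3 + 25

Expand and integrate term by term over [-π, π]:
  ∫ (2x)^2 dx = 4·(2π^3/3); ∫ 2·2·(-5)·x dx = 0 (odd integrand); ∫ (-5)^2 dx = 25·2π.
So (1/(2π)) ∫_{-π}^{π} (2x - 5)^2 dx = 4π^2/3 + 25 = 4π^2/3 + 25.
Parseval ⇒ Σ |c_n|^2 = 4π^2/3 + 25.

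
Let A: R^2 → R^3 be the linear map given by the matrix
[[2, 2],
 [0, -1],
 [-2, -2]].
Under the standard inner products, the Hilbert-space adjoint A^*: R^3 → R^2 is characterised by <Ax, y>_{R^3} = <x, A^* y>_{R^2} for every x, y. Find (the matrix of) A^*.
A^* = A^T =
[[2, 0, -2],
 [2, -1, -2]]

For real matrices with standard dot products, the defining identity <Ax, y> = <x, A^* y> gives (Ax)^T y = x^T (A^*) y, i.e. x^T A^T y = x^T (A^*) y. Since this holds for all x, y, we must have A^* = A^T. Therefore
A^* =
[[2, 0, -2],
 [2, -1, -2]].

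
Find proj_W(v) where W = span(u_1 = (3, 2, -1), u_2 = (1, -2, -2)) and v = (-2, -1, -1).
proj_W(v) = (-32/25, -8/5, -1/25)

Set up U = [u_1 | ... | u_2] ∈ R^(3×2). The projector onto W = col(U) is P = U (U^T U)^(-1) U^T.
Compute U^T U =
  [14, 1]
  [1, 9],
and U^T v = (-7, 2).
Solve U^T U · c = U^T v for the coefficients: c = (-13/25, 7/25). The projection is proj_W(v) = U c.
Check: (v - proj_W(v)) · u_1 = 0  (should be 0).
Check: (v - proj_W(v)) · u_2 = 0  (should be 0).
Result: proj_W(v) = (-32/25, -8/5, -1/25).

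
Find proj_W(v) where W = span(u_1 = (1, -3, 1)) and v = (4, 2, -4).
proj_W(v) = (-6/11, 18/11, -6/11)

Set up U = [u_1 | ... | u_1] ∈ R^(3×1). The projector onto W = col(U) is P = U (U^T U)^(-1) U^T.
Compute U^T U =
  [11],
and U^T v = (-6).
Solve U^T U · c = U^T v for the coefficients: c = (-6/11). The projection is proj_W(v) = U c.
Check: (v - proj_W(v)) · u_1 = 0  (should be 0).
Result: proj_W(v) = (-6/11, 18/11, -6/11).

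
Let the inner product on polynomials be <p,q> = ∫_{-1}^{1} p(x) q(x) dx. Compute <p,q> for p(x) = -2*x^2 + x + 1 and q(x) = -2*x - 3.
<p,q> = -10/3

Expand the product: p(x)·q(x) = 4*x^3 + 4*x^2 - 5*x - 3.
∫_{-1}^{1} of each monomial x^k gives [2/(k+1) if k even, 0 if k odd]. Integrating term-by-term (or equivalently evaluating the antiderivative F(x) = x^4 + 4*x^3/3 - 5*x^2/2 - 3*x at the endpoints):
  F(1) − F(−1) = -19/6 − (1/6) = -10/3.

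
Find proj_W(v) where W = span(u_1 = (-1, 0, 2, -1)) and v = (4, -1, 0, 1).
proj_W(v) = (5/6, 0, -5/3, 5/6)

Set up U = [u_1 | ... | u_1] ∈ R^(4×1). The projector onto W = col(U) is P = U (U^T U)^(-1) U^T.
Compute U^T U =
  [6],
and U^T v = (-5).
Solve U^T U · c = U^T v for the coefficients: c = (-5/6). The projection is proj_W(v) = U c.
Check: (v - proj_W(v)) · u_1 = 0  (should be 0).
Result: proj_W(v) = (5/6, 0, -5/3, 5/6).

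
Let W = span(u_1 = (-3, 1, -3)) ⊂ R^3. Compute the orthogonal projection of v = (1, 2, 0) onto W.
proj_W(v) = (3/19, -1/19, 3/19)

Set up U = [u_1 | ... | u_1] ∈ R^(3×1). The projector onto W = col(U) is P = U (U^T U)^(-1) U^T.
Compute U^T U =
  [19],
and U^T v = (-1).
Solve U^T U · c = U^T v for the coefficients: c = (-1/19). The projection is proj_W(v) = U c.
Check: (v - proj_W(v)) · u_1 = 0  (should be 0).
Result: proj_W(v) = (3/19, -1/19, 3/19).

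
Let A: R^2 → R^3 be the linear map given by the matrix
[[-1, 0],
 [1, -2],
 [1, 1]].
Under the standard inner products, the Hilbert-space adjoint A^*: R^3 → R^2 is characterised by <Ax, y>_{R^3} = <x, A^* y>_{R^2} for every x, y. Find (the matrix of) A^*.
A^* = A^T =
[[-1, 1, 1],
 [0, -2, 1]]

For real matrices with standard dot products, the defining identity <Ax, y> = <x, A^* y> gives (Ax)^T y = x^T (A^*) y, i.e. x^T A^T y = x^T (A^*) y. Since this holds for all x, y, we must have A^* = A^T. Therefore
A^* =
[[-1, 1, 1],
 [0, -2, 1]].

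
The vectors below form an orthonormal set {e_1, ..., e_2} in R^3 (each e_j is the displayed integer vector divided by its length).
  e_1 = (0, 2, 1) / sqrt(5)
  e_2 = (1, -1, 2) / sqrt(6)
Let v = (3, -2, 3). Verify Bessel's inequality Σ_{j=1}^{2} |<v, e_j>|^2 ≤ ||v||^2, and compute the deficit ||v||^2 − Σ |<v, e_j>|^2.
Σ |<v, e_j>|^2 = 611/30; ||v||^2 = 22; deficit = 49/30

Write each e_j = u_j / sqrt(<u_j, u_j>) where u_j is the displayed integer vector. Then <v, e_j> = <v, u_j> / sqrt(<u_j, u_j>), so |<v, e_j>|^2 = <v, u_j>^2 / <u_j, u_j>.
Coefficients: <v, e_1> = -1/sqrt(5), <v, e_2> = 11/sqrt(6).
Square and sum: Σ |<v, e_j>|^2 = 611/30.
Compute ||v||^2 = v·v = 22.
Deficit = 22 − 611/30 = 49/30 ≥ 0, confirming Bessel's inequality. (The deficit equals ||v − Σ <v,e_j> e_j||^2, the squared distance from v to span{e_j}.)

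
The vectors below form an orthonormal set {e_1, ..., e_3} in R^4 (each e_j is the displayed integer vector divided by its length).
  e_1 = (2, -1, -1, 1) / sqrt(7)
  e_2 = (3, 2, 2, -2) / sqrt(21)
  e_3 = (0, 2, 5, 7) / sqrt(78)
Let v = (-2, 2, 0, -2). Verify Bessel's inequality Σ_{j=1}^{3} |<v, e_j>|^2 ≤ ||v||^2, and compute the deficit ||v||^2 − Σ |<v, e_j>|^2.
Σ |<v, e_j>|^2 = 138/13; ||v||^2 = 12; deficit = 18/13

Write each e_j = u_j / sqrt(<u_j, u_j>) where u_j is the displayed integer vector. Then <v, e_j> = <v, u_j> / sqrt(<u_j, u_j>), so |<v, e_j>|^2 = <v, u_j>^2 / <u_j, u_j>.
Coefficients: <v, e_1> = -8/sqrt(7), <v, e_2> = 2/sqrt(21), <v, e_3> = -10/sqrt(78).
Square and sum: Σ |<v, e_j>|^2 = 138/13.
Compute ||v||^2 = v·v = 12.
Deficit = 12 − 138/13 = 18/13 ≥ 0, confirming Bessel's inequality. (The deficit equals ||v − Σ <v,e_j> e_j||^2, the squared distance from v to span{e_j}.)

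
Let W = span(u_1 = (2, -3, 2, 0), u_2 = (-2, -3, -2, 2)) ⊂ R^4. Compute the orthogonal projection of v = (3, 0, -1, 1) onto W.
proj_W(v) = (62/89, -36/89, 62/89, -19/89)

Set up U = [u_1 | ... | u_2] ∈ R^(4×2). The projector onto W = col(U) is P = U (U^T U)^(-1) U^T.
Compute U^T U =
  [17, 1]
  [1, 21],
and U^T v = (4, -2).
Solve U^T U · c = U^T v for the coefficients: c = (43/178, -19/178). The projection is proj_W(v) = U c.
Check: (v - proj_W(v)) · u_1 = 0  (should be 0).
Check: (v - proj_W(v)) · u_2 = 0  (should be 0).
Result: proj_W(v) = (62/89, -36/89, 62/89, -19/89).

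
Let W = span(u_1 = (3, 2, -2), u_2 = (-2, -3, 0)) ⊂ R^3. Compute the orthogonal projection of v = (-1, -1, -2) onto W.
proj_W(v) = (-5/77, -125/77, -94/77)

Set up U = [u_1 | ... | u_2] ∈ R^(3×2). The projector onto W = col(U) is P = U (U^T U)^(-1) U^T.
Compute U^T U =
  [17, -12]
  [-12, 13],
and U^T v = (-1, 5).
Solve U^T U · c = U^T v for the coefficients: c = (47/77, 73/77). The projection is proj_W(v) = U c.
Check: (v - proj_W(v)) · u_1 = 0  (should be 0).
Check: (v - proj_W(v)) · u_2 = 0  (should be 0).
Result: proj_W(v) = (-5/77, -125/77, -94/77).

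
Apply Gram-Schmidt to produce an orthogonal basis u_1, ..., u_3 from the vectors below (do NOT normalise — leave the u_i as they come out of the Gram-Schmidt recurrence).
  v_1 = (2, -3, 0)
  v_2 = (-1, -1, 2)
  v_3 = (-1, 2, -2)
Orthogonal basis:
  u_1 = (2, -3, 0)
  u_2 = (-15/13, -10/13, 2)
  u_3 = (-48/77, -32/77, -40/77)

Apply the Gram-Schmidt recurrence
  u_1 = v_1
  u_i = v_i − Σ_{j<i} ((v_i · u_j) / (u_j · u_j)) · u_j.

Step by step this gives:
  u_1 = (2, -3, 0)
  u_2 = (-15/13, -10/13, 2)
  u_3 = (-48/77, -32/77, -40/77)

Orthogonality check:
  u_2 · u_1 = 0 (should be 0)
  u_3 · u_1 = 0 (should be 0)
  u_3 · u_2 = 0 (should be 0)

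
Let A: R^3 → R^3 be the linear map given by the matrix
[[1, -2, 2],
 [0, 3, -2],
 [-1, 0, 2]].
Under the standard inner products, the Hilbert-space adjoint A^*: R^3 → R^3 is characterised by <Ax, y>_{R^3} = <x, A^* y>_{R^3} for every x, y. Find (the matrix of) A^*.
A^* = A^T =
[[1, 0, -1],
 [-2, 3, 0],
 [2, -2, 2]]

For real matrices with standard dot products, the defining identity <Ax, y> = <x, A^* y> gives (Ax)^T y = x^T (A^*) y, i.e. x^T A^T y = x^T (A^*) y. Since this holds for all x, y, we must have A^* = A^T. Therefore
A^* =
[[1, 0, -1],
 [-2, 3, 0],
 [2, -2, 2]].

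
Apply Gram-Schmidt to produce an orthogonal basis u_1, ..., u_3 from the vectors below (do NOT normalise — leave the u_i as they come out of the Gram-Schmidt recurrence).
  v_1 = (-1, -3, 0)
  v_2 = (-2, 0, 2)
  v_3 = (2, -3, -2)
Orthogonal basis:
  u_1 = (-1, -3, 0)
  u_2 = (-9/5, 3/5, 2)
  u_3 = (9/19, -3/19, 9/19)

Apply the Gram-Schmidt recurrence
  u_1 = v_1
  u_i = v_i − Σ_{j<i} ((v_i · u_j) / (u_j · u_j)) · u_j.

Step by step this gives:
  u_1 = (-1, -3, 0)
  u_2 = (-9/5, 3/5, 2)
  u_3 = (9/19, -3/19, 9/19)

Orthogonality check:
  u_2 · u_1 = 0 (should be 0)
  u_3 · u_1 = 0 (should be 0)
  u_3 · u_2 = 0 (should be 0)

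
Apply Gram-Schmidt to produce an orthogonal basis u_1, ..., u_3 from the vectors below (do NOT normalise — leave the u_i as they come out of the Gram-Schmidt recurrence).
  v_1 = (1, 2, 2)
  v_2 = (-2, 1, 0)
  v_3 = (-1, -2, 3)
Orthogonal basis:
  u_1 = (1, 2, 2)
  u_2 = (-2, 1, 0)
  u_3 = (-10/9, -20/9, 25/9)

Apply the Gram-Schmidt recurrence
  u_1 = v_1
  u_i = v_i − Σ_{j<i} ((v_i · u_j) / (u_j · u_j)) · u_j.

Step by step this gives:
  u_1 = (1, 2, 2)
  u_2 = (-2, 1, 0)
  u_3 = (-10/9, -20/9, 25/9)

Orthogonality check:
  u_2 · u_1 = 0 (should be 0)
  u_3 · u_1 = 0 (should be 0)
  u_3 · u_2 = 0 (should be 0)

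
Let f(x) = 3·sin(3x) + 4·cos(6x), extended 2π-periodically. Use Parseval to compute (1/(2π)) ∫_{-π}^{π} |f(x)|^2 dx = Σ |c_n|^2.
Σ |c_n|^2 = 25/2

Expand |f|^2 and use orthogonality of {sin(nx), cos(mx)} on [-π, π]:
  ∫_{-π}^{π} sin(nx)^2 dx = π, ∫ cos(mx)^2 dx = π, and cross terms integrate to 0.
So ∫_{-π}^{π} f(x)^2 dx = 3^2 · π + 4^2 · π = (9 + 16)π.
Divide by 2π: (9 + 16)/2 = 25/2.
By Parseval, this equals Σ |c_n|^2.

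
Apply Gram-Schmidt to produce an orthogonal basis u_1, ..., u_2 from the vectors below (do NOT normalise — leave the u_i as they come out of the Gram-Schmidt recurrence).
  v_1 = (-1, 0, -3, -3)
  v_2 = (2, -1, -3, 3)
Orthogonal basis:
  u_1 = (-1, 0, -3, -3)
  u_2 = (36/19, -1, -63/19, 51/19)

Apply the Gram-Schmidt recurrence
  u_1 = v_1
  u_i = v_i − Σ_{j<i} ((v_i · u_j) / (u_j · u_j)) · u_j.

Step by step this gives:
  u_1 = (-1, 0, -3, -3)
  u_2 = (36/19, -1, -63/19, 51/19)

Orthogonality check:
  u_2 · u_1 = 0 (should be 0)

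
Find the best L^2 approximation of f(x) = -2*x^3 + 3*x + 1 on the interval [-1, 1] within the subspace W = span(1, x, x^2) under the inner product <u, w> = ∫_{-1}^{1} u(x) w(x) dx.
g(x) = 9*x/5 + 1

The best approximation g ∈ W is the orthogonal projection of f onto W. Writing g = a_0 + a_1 x + a_2 x^2, the coefficients solve the normal equations G · a = b where
  G_{ij} = <φ_i, φ_j> and b_i = <f, φ_i>, with φ_0 = 1, φ_1 = x, φ_2 = x^2.
G =
  [2, 0, 2/3]
  [0, 2/3, 0]
  [2/3, 0, 2/5],
b = (2, 6/5, 2/3).
Solving gives a_0 = 1, a_1 = 9/5, a_2 = 0, so
  g(x) = 9*x/5 + 1.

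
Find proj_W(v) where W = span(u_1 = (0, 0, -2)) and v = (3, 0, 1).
proj_W(v) = (0, 0, 1)

Set up U = [u_1 | ... | u_1] ∈ R^(3×1). The projector onto W = col(U) is P = U (U^T U)^(-1) U^T.
Compute U^T U =
  [4],
and U^T v = (-2).
Solve U^T U · c = U^T v for the coefficients: c = (-1/2). The projection is proj_W(v) = U c.
Check: (v - proj_W(v)) · u_1 = 0  (should be 0).
Result: proj_W(v) = (0, 0, 1).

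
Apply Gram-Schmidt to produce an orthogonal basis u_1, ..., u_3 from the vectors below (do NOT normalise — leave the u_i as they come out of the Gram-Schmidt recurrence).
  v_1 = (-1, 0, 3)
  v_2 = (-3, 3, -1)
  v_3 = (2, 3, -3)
Orthogonal basis:
  u_1 = (-1, 0, 3)
  u_2 = (-3, 3, -1)
  u_3 = (351/190, 39/19, 117/190)

Apply the Gram-Schmidt recurrence
  u_1 = v_1
  u_i = v_i − Σ_{j<i} ((v_i · u_j) / (u_j · u_j)) · u_j.

Step by step this gives:
  u_1 = (-1, 0, 3)
  u_2 = (-3, 3, -1)
  u_3 = (351/190, 39/19, 117/190)

Orthogonality check:
  u_2 · u_1 = 0 (should be 0)
  u_3 · u_1 = 0 (should be 0)
  u_3 · u_2 = 0 (should be 0)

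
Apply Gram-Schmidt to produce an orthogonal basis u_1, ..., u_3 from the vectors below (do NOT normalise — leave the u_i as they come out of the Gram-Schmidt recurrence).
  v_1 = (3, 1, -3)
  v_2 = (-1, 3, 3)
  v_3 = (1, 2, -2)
Orthogonal basis:
  u_1 = (3, 1, -3)
  u_2 = (8/19, 66/19, 30/19)
  u_3 = (-6/7, 3/7, -5/7)

Apply the Gram-Schmidt recurrence
  u_1 = v_1
  u_i = v_i − Σ_{j<i} ((v_i · u_j) / (u_j · u_j)) · u_j.

Step by step this gives:
  u_1 = (3, 1, -3)
  u_2 = (8/19, 66/19, 30/19)
  u_3 = (-6/7, 3/7, -5/7)

Orthogonality check:
  u_2 · u_1 = 0 (should be 0)
  u_3 · u_1 = 0 (should be 0)
  u_3 · u_2 = 0 (should be 0)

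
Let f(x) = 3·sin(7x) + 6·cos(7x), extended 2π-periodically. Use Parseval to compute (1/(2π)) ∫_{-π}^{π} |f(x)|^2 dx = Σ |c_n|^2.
Σ |c_n|^2 = 45/2

Expand |f|^2 and use orthogonality of {sin(nx), cos(mx)} on [-π, π]:
  ∫_{-π}^{π} sin(nx)^2 dx = π, ∫ cos(mx)^2 dx = π, and cross terms integrate to 0.
So ∫_{-π}^{π} f(x)^2 dx = 3^2 · π + 6^2 · π = (9 + 36)π.
Divide by 2π: (9 + 36)/2 = 45/2.
By Parseval, this equals Σ |c_n|^2.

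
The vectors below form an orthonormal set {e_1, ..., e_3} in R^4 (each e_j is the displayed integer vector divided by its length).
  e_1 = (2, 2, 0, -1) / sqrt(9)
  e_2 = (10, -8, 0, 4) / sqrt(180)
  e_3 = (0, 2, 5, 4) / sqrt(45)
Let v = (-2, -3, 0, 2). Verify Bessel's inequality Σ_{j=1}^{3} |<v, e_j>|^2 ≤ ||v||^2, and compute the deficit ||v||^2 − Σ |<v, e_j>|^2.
Σ |<v, e_j>|^2 = 152/9; ||v||^2 = 17; deficit = 1/9

Write each e_j = u_j / sqrt(<u_j, u_j>) where u_j is the displayed integer vector. Then <v, e_j> = <v, u_j> / sqrt(<u_j, u_j>), so |<v, e_j>|^2 = <v, u_j>^2 / <u_j, u_j>.
Coefficients: <v, e_1> = -12/sqrt(9), <v, e_2> = 12/sqrt(180), <v, e_3> = 2/sqrt(45).
Square and sum: Σ |<v, e_j>|^2 = 152/9.
Compute ||v||^2 = v·v = 17.
Deficit = 17 − 152/9 = 1/9 ≥ 0, confirming Bessel's inequality. (The deficit equals ||v − Σ <v,e_j> e_j||^2, the squared distance from v to span{e_j}.)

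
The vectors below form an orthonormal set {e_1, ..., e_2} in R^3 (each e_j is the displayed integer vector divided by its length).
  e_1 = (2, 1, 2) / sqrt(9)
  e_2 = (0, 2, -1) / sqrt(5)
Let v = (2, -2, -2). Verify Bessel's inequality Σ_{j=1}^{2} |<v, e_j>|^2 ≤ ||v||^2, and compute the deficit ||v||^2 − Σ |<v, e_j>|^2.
Σ |<v, e_j>|^2 = 56/45; ||v||^2 = 12; deficit = 484/45

Write each e_j = u_j / sqrt(<u_j, u_j>) where u_j is the displayed integer vector. Then <v, e_j> = <v, u_j> / sqrt(<u_j, u_j>), so |<v, e_j>|^2 = <v, u_j>^2 / <u_j, u_j>.
Coefficients: <v, e_1> = -2/sqrt(9), <v, e_2> = -2/sqrt(5).
Square and sum: Σ |<v, e_j>|^2 = 56/45.
Compute ||v||^2 = v·v = 12.
Deficit = 12 − 56/45 = 484/45 ≥ 0, confirming Bessel's inequality. (The deficit equals ||v − Σ <v,e_j> e_j||^2, the squared distance from v to span{e_j}.)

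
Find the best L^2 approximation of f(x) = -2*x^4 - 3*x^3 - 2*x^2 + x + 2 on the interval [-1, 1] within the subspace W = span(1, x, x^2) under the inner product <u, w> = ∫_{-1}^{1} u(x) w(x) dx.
g(x) = -26*x^2/7 - 4*x/5 + 76/35

The best approximation g ∈ W is the orthogonal projection of f onto W. Writing g = a_0 + a_1 x + a_2 x^2, the coefficients solve the normal equations G · a = b where
  G_{ij} = <φ_i, φ_j> and b_i = <f, φ_i>, with φ_0 = 1, φ_1 = x, φ_2 = x^2.
G =
  [2, 0, 2/3]
  [0, 2/3, 0]
  [2/3, 0, 2/5],
b = (28/15, -8/15, -4/105).
Solving gives a_0 = 76/35, a_1 = -4/5, a_2 = -26/7, so
  g(x) = -26*x^2/7 - 4*x/5 + 76/35.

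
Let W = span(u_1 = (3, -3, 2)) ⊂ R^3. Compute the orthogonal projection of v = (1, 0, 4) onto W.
proj_W(v) = (3/2, -3/2, 1)

Set up U = [u_1 | ... | u_1] ∈ R^(3×1). The projector onto W = col(U) is P = U (U^T U)^(-1) U^T.
Compute U^T U =
  [22],
and U^T v = (11).
Solve U^T U · c = U^T v for the coefficients: c = (1/2). The projection is proj_W(v) = U c.
Check: (v - proj_W(v)) · u_1 = 0  (should be 0).
Result: proj_W(v) = (3/2, -3/2, 1).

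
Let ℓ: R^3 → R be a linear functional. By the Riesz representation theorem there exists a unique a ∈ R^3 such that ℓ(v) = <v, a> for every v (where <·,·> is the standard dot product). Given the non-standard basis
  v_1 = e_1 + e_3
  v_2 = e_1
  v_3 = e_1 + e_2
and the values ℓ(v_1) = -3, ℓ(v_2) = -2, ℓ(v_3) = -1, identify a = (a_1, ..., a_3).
a = (-2, 1, -1)

Write a = (a_1, ..., a_3) in the standard basis. For each basis vector v_i, ℓ(v_i) = <v_i, a> is a linear equation in the a_j's. Collect the n equations into a matrix system V a = ℓ, where row i of V is v_i (expressed in the standard basis). Since V is invertible (lower-triangular with 1s on the diagonal, up to permutation), solve by back-substitution:
  V =
[[1, 0, 1],
 [1, 0, 0],
 [1, 1, 0]]
  V a = (-3, -2, -1)
Solving gives a = (-2, 1, -1).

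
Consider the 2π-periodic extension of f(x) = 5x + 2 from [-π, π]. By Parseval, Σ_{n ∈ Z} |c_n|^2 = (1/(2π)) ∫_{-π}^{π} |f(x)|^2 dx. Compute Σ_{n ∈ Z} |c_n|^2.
Σ |c_n|^2 = 25π^2/3 + 4

Expand and integrate term by term over [-π, π]:
  ∫ (5x)^2 dx = 25·(2π^3/3); ∫ 2·5·(2)·x dx = 0 (odd integrand); ∫ 2^2 dx = 4·2π.
So (1/(2π)) ∫_{-π}^{π} (5x + 2)^2 dx = 25π^2/3 + 4 = 25π^2/3 + 4.
Parseval ⇒ Σ |c_n|^2 = 25π^2/3 + 4.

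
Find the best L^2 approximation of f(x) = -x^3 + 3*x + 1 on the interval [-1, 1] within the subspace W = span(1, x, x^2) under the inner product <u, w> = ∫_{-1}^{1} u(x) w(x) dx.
g(x) = 12*x/5 + 1

The best approximation g ∈ W is the orthogonal projection of f onto W. Writing g = a_0 + a_1 x + a_2 x^2, the coefficients solve the normal equations G · a = b where
  G_{ij} = <φ_i, φ_j> and b_i = <f, φ_i>, with φ_0 = 1, φ_1 = x, φ_2 = x^2.
G =
  [2, 0, 2/3]
  [0, 2/3, 0]
  [2/3, 0, 2/5],
b = (2, 8/5, 2/3).
Solving gives a_0 = 1, a_1 = 12/5, a_2 = 0, so
  g(x) = 12*x/5 + 1.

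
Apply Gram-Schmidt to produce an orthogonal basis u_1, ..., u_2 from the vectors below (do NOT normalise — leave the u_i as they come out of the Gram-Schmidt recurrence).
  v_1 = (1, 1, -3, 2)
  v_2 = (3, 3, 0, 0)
Orthogonal basis:
  u_1 = (1, 1, -3, 2)
  u_2 = (13/5, 13/5, 6/5, -4/5)

Apply the Gram-Schmidt recurrence
  u_1 = v_1
  u_i = v_i − Σ_{j<i} ((v_i · u_j) / (u_j · u_j)) · u_j.

Step by step this gives:
  u_1 = (1, 1, -3, 2)
  u_2 = (13/5, 13/5, 6/5, -4/5)

Orthogonality check:
  u_2 · u_1 = 0 (should be 0)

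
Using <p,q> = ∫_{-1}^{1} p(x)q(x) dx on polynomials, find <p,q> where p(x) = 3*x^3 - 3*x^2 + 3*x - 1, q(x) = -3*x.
<p,q> = -48/5

Expand the product: p(x)·q(x) = -9*x^4 + 9*x^3 - 9*x^2 + 3*x.
∫_{-1}^{1} of each monomial x^k gives [2/(k+1) if k even, 0 if k odd]. Integrating term-by-term (or equivalently evaluating the antiderivative F(x) = -9*x^5/5 + 9*x^4/4 - 3*x^3 + 3*x^2/2 at the endpoints):
  F(1) − F(−1) = -21/20 − (171/20) = -48/5.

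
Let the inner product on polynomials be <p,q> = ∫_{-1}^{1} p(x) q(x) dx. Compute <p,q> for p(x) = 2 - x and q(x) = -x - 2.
<p,q> = -22/3

Expand the product: p(x)·q(x) = x^2 - 4.
∫_{-1}^{1} of each monomial x^k gives [2/(k+1) if k even, 0 if k odd]. Integrating term-by-term (or equivalently evaluating the antiderivative F(x) = x^3/3 - 4*x at the endpoints):
  F(1) − F(−1) = -11/3 − (11/3) = -22/3.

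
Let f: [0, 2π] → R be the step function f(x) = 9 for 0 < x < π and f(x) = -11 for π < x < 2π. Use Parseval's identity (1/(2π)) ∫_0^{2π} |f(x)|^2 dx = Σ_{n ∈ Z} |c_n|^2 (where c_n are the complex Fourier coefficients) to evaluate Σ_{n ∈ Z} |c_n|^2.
Σ |c_n|^2 = 101

Parseval equates the L^2 energy of f (normalised by 1/(2π)) with the ℓ^2 sum of its Fourier coefficients: (1/(2π)) ∫_0^{2π} |f|^2 = Σ |c_n|^2.
Compute the left side: (1/(2π)) [∫_0^π 9^2 dx + ∫_π^{2π} (-11)^2 dx] = (1/(2π)) · (81π + 121π) = (81 + 121)/2 = 101.
So Σ_{n ∈ Z} |c_n|^2 = 101.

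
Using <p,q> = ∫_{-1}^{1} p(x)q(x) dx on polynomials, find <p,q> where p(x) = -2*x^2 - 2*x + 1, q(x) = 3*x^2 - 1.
<p,q> = -16/15

Expand the product: p(x)·q(x) = -6*x^4 - 6*x^3 + 5*x^2 + 2*x - 1.
∫_{-1}^{1} of each monomial x^k gives [2/(k+1) if k even, 0 if k odd]. Integrating term-by-term (or equivalently evaluating the antiderivative F(x) = -6*x^5/5 - 3*x^4/2 + 5*x^3/3 + x^2 - x at the endpoints):
  F(1) − F(−1) = -31/30 − (1/30) = -16/15.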